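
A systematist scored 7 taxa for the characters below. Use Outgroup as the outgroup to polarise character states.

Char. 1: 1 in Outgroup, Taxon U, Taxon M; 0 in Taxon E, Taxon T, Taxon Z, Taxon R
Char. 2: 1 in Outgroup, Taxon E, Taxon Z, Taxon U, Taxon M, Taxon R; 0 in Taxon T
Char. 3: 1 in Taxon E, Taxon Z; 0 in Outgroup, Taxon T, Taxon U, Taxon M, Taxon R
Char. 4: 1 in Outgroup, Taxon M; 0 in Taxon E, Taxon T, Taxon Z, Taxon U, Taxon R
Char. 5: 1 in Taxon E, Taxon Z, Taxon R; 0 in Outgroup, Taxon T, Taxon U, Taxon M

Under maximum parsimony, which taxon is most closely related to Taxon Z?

Character polarity is set by the outgroup: the derived state is whichever differs from the outgroup's state, so for Char. 1, Char. 2, Char. 4 the derived state is '0', and for the remaining characters it is '1'.
Char. 1: derived state '0' in Taxon E, Taxon R, Taxon T, and Taxon Z only — synapomorphy for {Taxon E, Taxon R, Taxon T, Taxon Z}.
Char. 2 (derived state '0') is unique to Taxon T (autapomorphy; uninformative for grouping).
Only Taxon E and Taxon Z show the derived state '1' for Char. 3, supporting them as a clade.
Char. 4 (derived state '0') is shared by Taxon E, Taxon R, Taxon T, Taxon U, and Taxon Z — a synapomorphy uniting that clade.
Char. 5: derived state '1' in Taxon E, Taxon R, and Taxon Z only — synapomorphy for {Taxon E, Taxon R, Taxon Z}.
Most parsimonious ingroup topology: (((((Taxon E,Taxon Z),Taxon R),Taxon T),Taxon U),Taxon M).
Taxon Z and Taxon E form a cherry on this tree, so they are sister taxa.

Taxon E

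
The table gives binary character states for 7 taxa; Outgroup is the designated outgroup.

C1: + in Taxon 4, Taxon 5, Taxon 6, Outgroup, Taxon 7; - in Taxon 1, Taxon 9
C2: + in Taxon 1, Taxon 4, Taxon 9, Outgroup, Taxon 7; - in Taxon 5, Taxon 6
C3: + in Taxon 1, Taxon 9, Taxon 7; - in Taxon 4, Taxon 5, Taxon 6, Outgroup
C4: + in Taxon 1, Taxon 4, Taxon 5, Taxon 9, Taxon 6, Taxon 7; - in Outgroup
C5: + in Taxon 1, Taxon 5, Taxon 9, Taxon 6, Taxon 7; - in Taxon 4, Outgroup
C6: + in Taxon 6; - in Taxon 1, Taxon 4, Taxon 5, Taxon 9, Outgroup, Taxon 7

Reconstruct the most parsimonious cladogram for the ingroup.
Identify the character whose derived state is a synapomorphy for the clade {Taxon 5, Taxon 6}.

Character polarity is set by the outgroup: the derived state is whichever differs from the outgroup's state, so for C1, C2 the derived state is '-', and for the remaining characters it is '+'.
C1 (derived state '-') is shared by Taxon 1 and Taxon 9 — a synapomorphy uniting that clade.
C2: derived state '-' in Taxon 5 and Taxon 6 only — synapomorphy for {Taxon 5, Taxon 6}.
C3 (derived state '+') is shared by Taxon 1, Taxon 7, and Taxon 9 — a synapomorphy uniting that clade.
C4 (derived state '+') is shared by all ingroup taxa — unites the whole ingroup.
Only Taxon 1, Taxon 5, Taxon 6, Taxon 7, and Taxon 9 show the derived state '+' for C5, supporting them as a clade.
C6: derived state '+' in Taxon 6 only — an autapomorphy, so it tells us nothing about relationships among taxa.
Most parsimonious ingroup topology: (((Taxon 6,Taxon 5),((Taxon 1,Taxon 9),Taxon 7)),Taxon 4).
The clade {Taxon 5, Taxon 6} is supported by C2: its derived state '-' occurs in exactly those taxa and in no other taxon (including the outgroup).

C2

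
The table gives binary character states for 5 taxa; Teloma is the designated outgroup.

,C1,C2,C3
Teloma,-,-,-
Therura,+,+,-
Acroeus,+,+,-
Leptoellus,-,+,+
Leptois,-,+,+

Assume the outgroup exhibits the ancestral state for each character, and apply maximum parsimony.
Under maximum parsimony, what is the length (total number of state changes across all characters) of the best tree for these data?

The outgroup has state '-' for every character, so '+' is the derived state throughout.
Only Acroeus and Therura show the derived state '+' for C1, supporting them as a clade.
C2 (derived state '+') is shared by all ingroup taxa — unites the whole ingroup.
C3 (derived state '+') is shared by Leptoellus and Leptois — a synapomorphy uniting that clade.
Most parsimonious ingroup topology: ((Therura,Acroeus),(Leptoellus,Leptois)).
Changes per character on this tree: C1: 1; C2: 1; C3: 1.
Total = 3.

3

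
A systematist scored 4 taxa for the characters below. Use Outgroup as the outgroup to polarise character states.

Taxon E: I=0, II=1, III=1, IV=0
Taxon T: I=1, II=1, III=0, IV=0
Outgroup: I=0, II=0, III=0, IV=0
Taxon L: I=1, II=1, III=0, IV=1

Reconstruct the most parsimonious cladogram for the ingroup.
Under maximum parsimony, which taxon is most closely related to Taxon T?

Taxon L

The outgroup has state '0' for every character, so '1' is the derived state throughout.
I (derived state '1') is shared by Taxon L and Taxon T — a synapomorphy uniting that clade.
All ingroup taxa share the derived state '1' for II; it defines the ingroup but does not resolve relationships within it.
III: derived state '1' in Taxon E only — an autapomorphy, so it tells us nothing about relationships among taxa.
IV (derived state '1') is unique to Taxon L (autapomorphy; uninformative for grouping).
Most parsimonious ingroup topology: ((Taxon L,Taxon T),Taxon E).
Taxon T and Taxon L form a cherry on this tree, so they are sister taxa.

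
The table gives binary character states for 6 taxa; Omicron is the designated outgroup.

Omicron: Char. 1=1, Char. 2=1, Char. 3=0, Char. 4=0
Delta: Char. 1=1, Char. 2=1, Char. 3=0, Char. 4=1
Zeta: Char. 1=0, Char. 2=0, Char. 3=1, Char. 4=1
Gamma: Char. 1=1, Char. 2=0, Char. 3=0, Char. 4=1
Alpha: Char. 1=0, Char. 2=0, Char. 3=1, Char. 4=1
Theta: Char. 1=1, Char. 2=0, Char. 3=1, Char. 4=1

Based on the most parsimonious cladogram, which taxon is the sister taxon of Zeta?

Character polarity is set by the outgroup: the derived state is whichever differs from the outgroup's state, so for Char. 1, Char. 2 the derived state is '0', and for the remaining characters it is '1'.
Char. 1: derived state '0' in Alpha and Zeta only — synapomorphy for {Alpha, Zeta}.
Char. 2: derived state '0' in Alpha, Gamma, Theta, and Zeta only — synapomorphy for {Alpha, Gamma, Theta, Zeta}.
Char. 3 (derived state '1') is shared by Alpha, Theta, and Zeta — a synapomorphy uniting that clade.
All ingroup taxa share the derived state '1' for Char. 4; it defines the ingroup but does not resolve relationships within it.
Most parsimonious ingroup topology: (Delta,(((Zeta,Alpha),Theta),Gamma)).
Zeta and Alpha form a cherry on this tree, so they are sister taxa.

Alpha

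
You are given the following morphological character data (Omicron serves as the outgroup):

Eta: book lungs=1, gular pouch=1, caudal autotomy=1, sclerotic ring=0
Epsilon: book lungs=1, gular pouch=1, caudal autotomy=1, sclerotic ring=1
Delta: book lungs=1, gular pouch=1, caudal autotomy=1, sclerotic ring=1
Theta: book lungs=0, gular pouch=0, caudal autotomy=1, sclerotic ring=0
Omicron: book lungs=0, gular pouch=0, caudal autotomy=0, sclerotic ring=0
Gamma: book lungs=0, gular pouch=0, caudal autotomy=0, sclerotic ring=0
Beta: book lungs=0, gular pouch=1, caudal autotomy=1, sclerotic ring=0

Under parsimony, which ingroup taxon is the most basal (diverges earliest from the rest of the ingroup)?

Gamma

The outgroup has state '0' for every character, so '1' is the derived state throughout.
book lungs: derived state '1' in Delta, Epsilon, and Eta only — synapomorphy for {Delta, Epsilon, Eta}.
Only Beta, Delta, Epsilon, and Eta show the derived state '1' for gular pouch, supporting them as a clade.
caudal autotomy: derived state '1' in Beta, Delta, Epsilon, Eta, and Theta only — synapomorphy for {Beta, Delta, Epsilon, Eta, Theta}.
Only Delta and Epsilon show the derived state '1' for sclerotic ring, supporting them as a clade.
Most parsimonious ingroup topology: ((Theta,(((Epsilon,Delta),Eta),Beta)),Gamma).
Gamma is sister to the clade containing all other ingroup taxa, so it is the earliest-diverging (most basal) ingroup lineage.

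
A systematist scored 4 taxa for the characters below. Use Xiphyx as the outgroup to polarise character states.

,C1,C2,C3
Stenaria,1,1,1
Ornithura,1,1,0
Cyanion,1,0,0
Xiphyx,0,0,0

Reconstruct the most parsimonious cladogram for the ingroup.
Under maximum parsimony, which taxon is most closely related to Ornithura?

Stenaria

The outgroup has state '0' for every character, so '1' is the derived state throughout.
C1 (derived state '1') is shared by all ingroup taxa — unites the whole ingroup.
C2: derived state '1' in Ornithura and Stenaria only — synapomorphy for {Ornithura, Stenaria}.
C3: derived state '1' in Stenaria only — an autapomorphy, so it tells us nothing about relationships among taxa.
Most parsimonious ingroup topology: ((Stenaria,Ornithura),Cyanion).
Ornithura and Stenaria form a cherry on this tree, so they are sister taxa.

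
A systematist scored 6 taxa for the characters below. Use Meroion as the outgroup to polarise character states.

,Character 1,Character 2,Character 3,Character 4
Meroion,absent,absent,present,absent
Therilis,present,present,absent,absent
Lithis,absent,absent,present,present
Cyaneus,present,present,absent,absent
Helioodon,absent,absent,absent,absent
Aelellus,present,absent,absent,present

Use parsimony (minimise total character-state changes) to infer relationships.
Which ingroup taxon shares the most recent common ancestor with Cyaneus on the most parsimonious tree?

Therilis

Character polarity is set by the outgroup: the derived state is whichever differs from the outgroup's state, so for Character 3 the derived state is 'absent', and for the remaining characters it is 'present'.
Character 1 (derived state 'present') is shared by Aelellus, Cyaneus, and Therilis — a synapomorphy uniting that clade.
Character 2 (derived state 'present') is shared by Cyaneus and Therilis — a synapomorphy uniting that clade.
Character 3 (derived state 'absent') is shared by Aelellus, Cyaneus, Helioodon, and Therilis — a synapomorphy uniting that clade.
Character 4 groups Aelellus and Lithis, which is incompatible with the clades supported by the remaining characters; treating it as convergent (homoplasy) costs fewer steps than any alternative tree.
Most parsimonious ingroup topology: ((((Therilis,Cyaneus),Aelellus),Helioodon),Lithis).
Cyaneus and Therilis form a cherry on this tree, so they are sister taxa.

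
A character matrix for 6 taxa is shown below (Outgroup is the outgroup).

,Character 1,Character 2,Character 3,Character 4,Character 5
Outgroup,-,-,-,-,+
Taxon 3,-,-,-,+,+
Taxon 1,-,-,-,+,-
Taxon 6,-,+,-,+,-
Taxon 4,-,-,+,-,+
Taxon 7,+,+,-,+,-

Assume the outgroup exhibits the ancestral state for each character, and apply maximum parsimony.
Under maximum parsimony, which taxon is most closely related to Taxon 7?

Character polarity is set by the outgroup: the derived state is whichever differs from the outgroup's state, so for Character 5 the derived state is '-', and for the remaining characters it is '+'.
Character 1 (derived state '+') is unique to Taxon 7 (autapomorphy; uninformative for grouping).
Character 2: derived state '+' in Taxon 6 and Taxon 7 only — synapomorphy for {Taxon 6, Taxon 7}.
Character 3: derived state '+' in Taxon 4 only — an autapomorphy, so it tells us nothing about relationships among taxa.
Only Taxon 1, Taxon 3, Taxon 6, and Taxon 7 show the derived state '+' for Character 4, supporting them as a clade.
Character 5 (derived state '-') is shared by Taxon 1, Taxon 6, and Taxon 7 — a synapomorphy uniting that clade.
Most parsimonious ingroup topology: ((Taxon 3,(Taxon 1,(Taxon 6,Taxon 7))),Taxon 4).
Taxon 7 and Taxon 6 form a cherry on this tree, so they are sister taxa.

Taxon 6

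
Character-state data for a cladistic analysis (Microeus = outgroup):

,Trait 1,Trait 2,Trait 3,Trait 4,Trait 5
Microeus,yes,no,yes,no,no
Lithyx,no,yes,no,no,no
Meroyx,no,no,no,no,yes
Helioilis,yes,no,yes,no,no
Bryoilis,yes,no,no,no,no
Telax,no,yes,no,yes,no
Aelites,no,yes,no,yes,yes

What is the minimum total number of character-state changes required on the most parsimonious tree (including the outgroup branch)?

Character polarity is set by the outgroup: the derived state is whichever differs from the outgroup's state, so for Trait 1, Trait 3 the derived state is 'no', and for the remaining characters it is 'yes'.
Trait 1 (derived state 'no') is shared by Aelites, Lithyx, Meroyx, and Telax — a synapomorphy uniting that clade.
Only Aelites, Lithyx, and Telax show the derived state 'yes' for Trait 2, supporting them as a clade.
Trait 3 (derived state 'no') is shared by Aelites, Bryoilis, Lithyx, Meroyx, and Telax — a synapomorphy uniting that clade.
Trait 4 (derived state 'yes') is shared by Aelites and Telax — a synapomorphy uniting that clade.
Trait 5 groups Aelites and Meroyx, which is incompatible with the clades supported by the remaining characters; treating it as convergent (homoplasy) costs fewer steps than any alternative tree.
Most parsimonious ingroup topology: ((((Lithyx,(Telax,Aelites)),Meroyx),Bryoilis),Helioilis).
Changes per character on this tree: Trait 1: 1; Trait 2: 1; Trait 3: 1; Trait 4: 1; Trait 5: 2.
Total = 6.

6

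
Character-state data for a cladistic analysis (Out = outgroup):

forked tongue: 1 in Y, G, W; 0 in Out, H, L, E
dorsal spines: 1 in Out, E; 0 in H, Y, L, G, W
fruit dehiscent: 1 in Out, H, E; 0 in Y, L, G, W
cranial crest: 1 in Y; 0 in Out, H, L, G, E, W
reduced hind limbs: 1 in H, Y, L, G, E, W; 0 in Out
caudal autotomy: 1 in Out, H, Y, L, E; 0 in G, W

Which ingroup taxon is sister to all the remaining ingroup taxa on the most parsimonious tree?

E

Character polarity is set by the outgroup: the derived state is whichever differs from the outgroup's state, so for dorsal spines, fruit dehiscent, caudal autotomy the derived state is '0', and for the remaining characters it is '1'.
forked tongue (derived state '1') is shared by G, W, and Y — a synapomorphy uniting that clade.
dorsal spines (derived state '0') is shared by G, H, L, W, and Y — a synapomorphy uniting that clade.
fruit dehiscent: derived state '0' in G, L, W, and Y only — synapomorphy for {G, L, W, Y}.
cranial crest (derived state '1') is unique to Y (autapomorphy; uninformative for grouping).
reduced hind limbs (derived state '1') is shared by all ingroup taxa — unites the whole ingroup.
caudal autotomy (derived state '0') is shared by G and W — a synapomorphy uniting that clade.
Most parsimonious ingroup topology: ((H,((Y,(G,W)),L)),E).
E is sister to the clade containing all other ingroup taxa, so it is the earliest-diverging (most basal) ingroup lineage.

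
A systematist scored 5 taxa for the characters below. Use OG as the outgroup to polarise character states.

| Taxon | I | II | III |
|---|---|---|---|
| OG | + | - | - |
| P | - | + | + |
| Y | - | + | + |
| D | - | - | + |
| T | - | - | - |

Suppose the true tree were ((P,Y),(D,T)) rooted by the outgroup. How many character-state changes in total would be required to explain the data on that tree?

4

Map each character onto ((P,Y),(D,T)) (rooted by OG) and count the minimum state changes it requires (Fitch parsimony):
I: 1; II: 1; III: 2.
Total tree length = 4.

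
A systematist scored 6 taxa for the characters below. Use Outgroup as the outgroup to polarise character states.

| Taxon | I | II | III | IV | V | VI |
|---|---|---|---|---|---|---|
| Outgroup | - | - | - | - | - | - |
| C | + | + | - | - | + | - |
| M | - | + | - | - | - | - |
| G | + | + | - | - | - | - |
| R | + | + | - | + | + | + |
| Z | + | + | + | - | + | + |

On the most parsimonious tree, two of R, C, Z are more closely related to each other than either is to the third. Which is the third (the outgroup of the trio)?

C

The outgroup has state '-' for every character, so '+' is the derived state throughout.
Only C, G, R, and Z show the derived state '+' for I, supporting them as a clade.
All ingroup taxa share the derived state '+' for II; it defines the ingroup but does not resolve relationships within it.
III: derived state '+' in Z only — an autapomorphy, so it tells us nothing about relationships among taxa.
IV: derived state '+' in R only — an autapomorphy, so it tells us nothing about relationships among taxa.
Only C, R, and Z show the derived state '+' for V, supporting them as a clade.
Only R and Z show the derived state '+' for VI, supporting them as a clade.
Most parsimonious ingroup topology: (((C,(R,Z)),G),M).
R and Z share a more recent common ancestor with each other than either does with C, so C is the least closely related of the three.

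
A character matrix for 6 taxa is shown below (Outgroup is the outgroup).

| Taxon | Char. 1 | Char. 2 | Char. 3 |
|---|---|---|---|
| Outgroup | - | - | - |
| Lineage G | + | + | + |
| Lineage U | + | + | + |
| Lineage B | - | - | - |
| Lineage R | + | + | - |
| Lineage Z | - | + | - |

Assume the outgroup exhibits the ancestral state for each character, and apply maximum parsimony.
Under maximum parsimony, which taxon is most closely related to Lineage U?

The outgroup has state '-' for every character, so '+' is the derived state throughout.
Only Lineage G, Lineage R, and Lineage U show the derived state '+' for Char. 1, supporting them as a clade.
Char. 2 (derived state '+') is shared by Lineage G, Lineage R, Lineage U, and Lineage Z — a synapomorphy uniting that clade.
Only Lineage G and Lineage U show the derived state '+' for Char. 3, supporting them as a clade.
Most parsimonious ingroup topology: ((((Lineage G,Lineage U),Lineage R),Lineage Z),Lineage B).
Lineage U and Lineage G form a cherry on this tree, so they are sister taxa.

Lineage G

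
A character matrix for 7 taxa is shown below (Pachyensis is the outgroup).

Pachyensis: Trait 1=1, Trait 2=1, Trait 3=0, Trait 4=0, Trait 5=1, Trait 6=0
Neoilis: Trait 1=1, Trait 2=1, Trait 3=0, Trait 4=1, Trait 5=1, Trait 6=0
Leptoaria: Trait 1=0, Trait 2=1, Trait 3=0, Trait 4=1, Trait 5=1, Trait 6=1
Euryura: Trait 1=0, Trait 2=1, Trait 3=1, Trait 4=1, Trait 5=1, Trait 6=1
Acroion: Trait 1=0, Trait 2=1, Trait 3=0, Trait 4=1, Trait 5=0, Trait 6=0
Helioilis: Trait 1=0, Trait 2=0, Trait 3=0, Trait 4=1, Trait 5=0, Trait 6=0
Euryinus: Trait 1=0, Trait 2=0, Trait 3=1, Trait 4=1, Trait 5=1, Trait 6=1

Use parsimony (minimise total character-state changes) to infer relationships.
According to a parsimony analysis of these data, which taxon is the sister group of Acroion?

Character polarity is set by the outgroup: the derived state is whichever differs from the outgroup's state, so for Trait 1, Trait 2, Trait 5 the derived state is '0', and for the remaining characters it is '1'.
Trait 1 (derived state '0') is shared by Acroion, Euryinus, Euryura, Helioilis, and Leptoaria — a synapomorphy uniting that clade.
Trait 2 groups Euryinus and Helioilis, which is incompatible with the clades supported by the remaining characters; treating it as convergent (homoplasy) costs fewer steps than any alternative tree.
Only Euryinus and Euryura show the derived state '1' for Trait 3, supporting them as a clade.
Trait 4 (derived state '1') is shared by all ingroup taxa — unites the whole ingroup.
Trait 5 (derived state '0') is shared by Acroion and Helioilis — a synapomorphy uniting that clade.
Only Euryinus, Euryura, and Leptoaria show the derived state '1' for Trait 6, supporting them as a clade.
Most parsimonious ingroup topology: (Neoilis,((Leptoaria,(Euryura,Euryinus)),(Acroion,Helioilis))).
Acroion and Helioilis form a cherry on this tree, so they are sister taxa.

Helioilis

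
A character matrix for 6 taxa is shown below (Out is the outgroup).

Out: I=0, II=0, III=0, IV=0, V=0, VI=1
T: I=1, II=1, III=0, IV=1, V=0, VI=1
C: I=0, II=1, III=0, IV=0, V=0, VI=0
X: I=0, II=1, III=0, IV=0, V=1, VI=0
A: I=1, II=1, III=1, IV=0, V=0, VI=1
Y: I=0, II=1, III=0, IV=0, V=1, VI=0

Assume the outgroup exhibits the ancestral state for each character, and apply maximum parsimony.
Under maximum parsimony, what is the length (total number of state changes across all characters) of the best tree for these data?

Character polarity is set by the outgroup: the derived state is whichever differs from the outgroup's state, so for VI the derived state is '0', and for the remaining characters it is '1'.
I: derived state '1' in A and T only — synapomorphy for {A, T}.
II (derived state '1') is shared by all ingroup taxa — unites the whole ingroup.
III: derived state '1' in A only — an autapomorphy, so it tells us nothing about relationships among taxa.
IV (derived state '1') is unique to T (autapomorphy; uninformative for grouping).
V (derived state '1') is shared by X and Y — a synapomorphy uniting that clade.
VI (derived state '0') is shared by C, X, and Y — a synapomorphy uniting that clade.
Most parsimonious ingroup topology: ((T,A),(C,(X,Y))).
Changes per character on this tree: I: 1; II: 1; III: 1; IV: 1; V: 1; VI: 1.
Total = 6.

6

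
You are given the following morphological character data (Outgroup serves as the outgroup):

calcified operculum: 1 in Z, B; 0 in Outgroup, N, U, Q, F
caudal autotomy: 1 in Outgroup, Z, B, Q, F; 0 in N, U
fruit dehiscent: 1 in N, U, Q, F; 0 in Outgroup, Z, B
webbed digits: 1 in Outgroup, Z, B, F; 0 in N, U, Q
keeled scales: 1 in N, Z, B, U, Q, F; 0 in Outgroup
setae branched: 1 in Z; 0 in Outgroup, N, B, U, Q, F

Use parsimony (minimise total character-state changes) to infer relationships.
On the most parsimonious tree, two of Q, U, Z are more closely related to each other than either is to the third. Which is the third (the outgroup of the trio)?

Z

Character polarity is set by the outgroup: the derived state is whichever differs from the outgroup's state, so for caudal autotomy, webbed digits the derived state is '0', and for the remaining characters it is '1'.
calcified operculum: derived state '1' in B and Z only — synapomorphy for {B, Z}.
caudal autotomy: derived state '0' in N and U only — synapomorphy for {N, U}.
fruit dehiscent (derived state '1') is shared by F, N, Q, and U — a synapomorphy uniting that clade.
webbed digits (derived state '0') is shared by N, Q, and U — a synapomorphy uniting that clade.
All ingroup taxa share the derived state '1' for keeled scales; it defines the ingroup but does not resolve relationships within it.
setae branched: derived state '1' in Z only — an autapomorphy, so it tells us nothing about relationships among taxa.
Most parsimonious ingroup topology: ((((N,U),Q),F),(Z,B)).
U and Q share a more recent common ancestor with each other than either does with Z, so Z is the least closely related of the three.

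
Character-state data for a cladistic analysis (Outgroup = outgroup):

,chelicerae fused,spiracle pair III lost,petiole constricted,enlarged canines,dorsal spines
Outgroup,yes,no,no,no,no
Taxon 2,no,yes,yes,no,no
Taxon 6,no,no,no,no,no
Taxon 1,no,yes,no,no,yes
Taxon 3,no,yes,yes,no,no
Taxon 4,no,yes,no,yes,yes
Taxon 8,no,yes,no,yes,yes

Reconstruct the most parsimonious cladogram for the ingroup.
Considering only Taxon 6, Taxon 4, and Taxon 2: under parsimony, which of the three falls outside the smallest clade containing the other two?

Character polarity is set by the outgroup: the derived state is whichever differs from the outgroup's state, so for chelicerae fused the derived state is 'no', and for the remaining characters it is 'yes'.
All ingroup taxa share the derived state 'no' for chelicerae fused; it defines the ingroup but does not resolve relationships within it.
spiracle pair III lost: derived state 'yes' in Taxon 1, Taxon 2, Taxon 3, Taxon 4, and Taxon 8 only — synapomorphy for {Taxon 1, Taxon 2, Taxon 3, Taxon 4, Taxon 8}.
Only Taxon 2 and Taxon 3 show the derived state 'yes' for petiole constricted, supporting them as a clade.
Only Taxon 4 and Taxon 8 show the derived state 'yes' for enlarged canines, supporting them as a clade.
dorsal spines: derived state 'yes' in Taxon 1, Taxon 4, and Taxon 8 only — synapomorphy for {Taxon 1, Taxon 4, Taxon 8}.
Most parsimonious ingroup topology: (((Taxon 2,Taxon 3),(Taxon 1,(Taxon 4,Taxon 8))),Taxon 6).
Taxon 2 and Taxon 4 share a more recent common ancestor with each other than either does with Taxon 6, so Taxon 6 is the least closely related of the three.

Taxon 6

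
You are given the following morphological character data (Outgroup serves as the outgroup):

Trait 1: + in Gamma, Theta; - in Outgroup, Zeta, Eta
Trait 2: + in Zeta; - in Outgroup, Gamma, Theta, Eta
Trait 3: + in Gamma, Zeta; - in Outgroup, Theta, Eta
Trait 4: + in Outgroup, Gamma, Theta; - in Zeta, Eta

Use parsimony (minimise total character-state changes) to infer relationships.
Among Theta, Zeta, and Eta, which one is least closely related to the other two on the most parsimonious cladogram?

Theta

Character polarity is set by the outgroup: the derived state is whichever differs from the outgroup's state, so for Trait 4 the derived state is '-', and for the remaining characters it is '+'.
Trait 1 (derived state '+') is shared by Gamma and Theta — a synapomorphy uniting that clade.
Trait 2: derived state '+' in Zeta only — an autapomorphy, so it tells us nothing about relationships among taxa.
Trait 3 groups Gamma and Zeta, which is incompatible with the clades supported by the remaining characters; treating it as convergent (homoplasy) costs fewer steps than any alternative tree.
Trait 4: derived state '-' in Eta and Zeta only — synapomorphy for {Eta, Zeta}.
Most parsimonious ingroup topology: ((Gamma,Theta),(Zeta,Eta)).
Zeta and Eta share a more recent common ancestor with each other than either does with Theta, so Theta is the least closely related of the three.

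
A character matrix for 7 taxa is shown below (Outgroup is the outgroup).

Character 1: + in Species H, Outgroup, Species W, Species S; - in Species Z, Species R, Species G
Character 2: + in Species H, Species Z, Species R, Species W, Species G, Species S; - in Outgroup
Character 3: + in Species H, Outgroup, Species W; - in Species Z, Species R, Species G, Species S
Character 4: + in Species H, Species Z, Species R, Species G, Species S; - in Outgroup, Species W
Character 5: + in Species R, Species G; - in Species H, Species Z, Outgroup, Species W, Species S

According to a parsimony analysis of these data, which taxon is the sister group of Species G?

Species R

Character polarity is set by the outgroup: the derived state is whichever differs from the outgroup's state, so for Character 1, Character 3 the derived state is '-', and for the remaining characters it is '+'.
Character 1 (derived state '-') is shared by Species G, Species R, and Species Z — a synapomorphy uniting that clade.
All ingroup taxa share the derived state '+' for Character 2; it defines the ingroup but does not resolve relationships within it.
Only Species G, Species R, Species S, and Species Z show the derived state '-' for Character 3, supporting them as a clade.
Character 4: derived state '+' in Species G, Species H, Species R, Species S, and Species Z only — synapomorphy for {Species G, Species H, Species R, Species S, Species Z}.
Character 5 (derived state '+') is shared by Species G and Species R — a synapomorphy uniting that clade.
Most parsimonious ingroup topology: (((((Species G,Species R),Species Z),Species S),Species H),Species W).
Species G and Species R form a cherry on this tree, so they are sister taxa.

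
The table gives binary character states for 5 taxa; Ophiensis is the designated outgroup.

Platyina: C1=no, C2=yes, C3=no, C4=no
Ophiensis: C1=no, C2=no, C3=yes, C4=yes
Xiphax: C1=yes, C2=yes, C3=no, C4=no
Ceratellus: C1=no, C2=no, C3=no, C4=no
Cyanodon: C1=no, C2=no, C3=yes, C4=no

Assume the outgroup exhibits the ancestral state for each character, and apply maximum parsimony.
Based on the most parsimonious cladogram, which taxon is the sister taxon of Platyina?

Xiphax

Character polarity is set by the outgroup: the derived state is whichever differs from the outgroup's state, so for C3, C4 the derived state is 'no', and for the remaining characters it is 'yes'.
C1: derived state 'yes' in Xiphax only — an autapomorphy, so it tells us nothing about relationships among taxa.
C2: derived state 'yes' in Platyina and Xiphax only — synapomorphy for {Platyina, Xiphax}.
C3: derived state 'no' in Ceratellus, Platyina, and Xiphax only — synapomorphy for {Ceratellus, Platyina, Xiphax}.
All ingroup taxa share the derived state 'no' for C4; it defines the ingroup but does not resolve relationships within it.
Most parsimonious ingroup topology: ((Ceratellus,(Platyina,Xiphax)),Cyanodon).
Platyina and Xiphax form a cherry on this tree, so they are sister taxa.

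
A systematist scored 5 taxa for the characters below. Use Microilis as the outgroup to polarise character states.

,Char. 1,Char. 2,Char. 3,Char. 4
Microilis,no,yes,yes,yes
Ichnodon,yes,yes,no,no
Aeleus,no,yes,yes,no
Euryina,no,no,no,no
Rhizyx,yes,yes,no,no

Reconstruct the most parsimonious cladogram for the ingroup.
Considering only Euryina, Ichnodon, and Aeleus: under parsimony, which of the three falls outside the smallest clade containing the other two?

Character polarity is set by the outgroup: the derived state is whichever differs from the outgroup's state, so for Char. 2, Char. 3, Char. 4 the derived state is 'no', and for the remaining characters it is 'yes'.
Only Ichnodon and Rhizyx show the derived state 'yes' for Char. 1, supporting them as a clade.
Char. 2: derived state 'no' in Euryina only — an autapomorphy, so it tells us nothing about relationships among taxa.
Char. 3 (derived state 'no') is shared by Euryina, Ichnodon, and Rhizyx — a synapomorphy uniting that clade.
Char. 4 (derived state 'no') is shared by all ingroup taxa — unites the whole ingroup.
Most parsimonious ingroup topology: (((Ichnodon,Rhizyx),Euryina),Aeleus).
Euryina and Ichnodon share a more recent common ancestor with each other than either does with Aeleus, so Aeleus is the least closely related of the three.

Aeleus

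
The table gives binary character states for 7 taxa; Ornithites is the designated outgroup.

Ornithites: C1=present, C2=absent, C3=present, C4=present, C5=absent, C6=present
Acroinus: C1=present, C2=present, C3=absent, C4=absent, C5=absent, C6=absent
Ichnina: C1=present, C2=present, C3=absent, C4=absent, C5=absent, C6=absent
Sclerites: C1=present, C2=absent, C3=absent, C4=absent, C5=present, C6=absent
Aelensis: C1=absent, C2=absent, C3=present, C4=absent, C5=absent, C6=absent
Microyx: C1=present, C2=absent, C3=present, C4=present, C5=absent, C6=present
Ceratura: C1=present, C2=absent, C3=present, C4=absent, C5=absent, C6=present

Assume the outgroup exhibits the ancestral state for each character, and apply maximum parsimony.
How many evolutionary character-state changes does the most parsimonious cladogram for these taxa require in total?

Character polarity is set by the outgroup: the derived state is whichever differs from the outgroup's state, so for C1, C3, C4, C6 the derived state is 'absent', and for the remaining characters it is 'present'.
C1: derived state 'absent' in Aelensis only — an autapomorphy, so it tells us nothing about relationships among taxa.
C2: derived state 'present' in Acroinus and Ichnina only — synapomorphy for {Acroinus, Ichnina}.
C3: derived state 'absent' in Acroinus, Ichnina, and Sclerites only — synapomorphy for {Acroinus, Ichnina, Sclerites}.
C4 (derived state 'absent') is shared by Acroinus, Aelensis, Ceratura, Ichnina, and Sclerites — a synapomorphy uniting that clade.
C5: derived state 'present' in Sclerites only — an autapomorphy, so it tells us nothing about relationships among taxa.
C6: derived state 'absent' in Acroinus, Aelensis, Ichnina, and Sclerites only — synapomorphy for {Acroinus, Aelensis, Ichnina, Sclerites}.
Most parsimonious ingroup topology: (((((Acroinus,Ichnina),Sclerites),Aelensis),Ceratura),Microyx).
Changes per character on this tree: C1: 1; C2: 1; C3: 1; C4: 1; C5: 1; C6: 1.
Total = 6.

6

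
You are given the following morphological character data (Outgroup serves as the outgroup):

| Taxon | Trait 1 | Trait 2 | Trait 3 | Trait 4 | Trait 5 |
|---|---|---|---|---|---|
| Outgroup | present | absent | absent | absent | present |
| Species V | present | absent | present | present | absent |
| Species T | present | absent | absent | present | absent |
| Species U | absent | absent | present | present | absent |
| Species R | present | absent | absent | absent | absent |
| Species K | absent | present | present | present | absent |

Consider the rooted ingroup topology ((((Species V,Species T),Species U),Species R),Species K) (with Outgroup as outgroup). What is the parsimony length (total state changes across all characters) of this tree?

Map each character onto ((((Species V,Species T),Species U),Species R),Species K) (rooted by Outgroup) and count the minimum state changes it requires (Fitch parsimony):
Trait 1: 2; Trait 2: 1; Trait 3: 3; Trait 4: 2; Trait 5: 1.
Total tree length = 9.

9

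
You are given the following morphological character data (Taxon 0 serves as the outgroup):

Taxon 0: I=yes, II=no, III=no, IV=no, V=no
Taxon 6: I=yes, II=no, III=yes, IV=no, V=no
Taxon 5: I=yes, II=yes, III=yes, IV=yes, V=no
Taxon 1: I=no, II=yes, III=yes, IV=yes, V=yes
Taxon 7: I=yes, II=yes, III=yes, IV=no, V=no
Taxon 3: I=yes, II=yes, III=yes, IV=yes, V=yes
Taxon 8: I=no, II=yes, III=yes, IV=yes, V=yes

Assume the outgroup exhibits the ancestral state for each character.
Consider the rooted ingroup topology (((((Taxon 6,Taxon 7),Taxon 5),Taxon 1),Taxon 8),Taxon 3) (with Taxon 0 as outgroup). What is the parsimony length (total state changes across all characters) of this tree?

9

Map each character onto (((((Taxon 6,Taxon 7),Taxon 5),Taxon 1),Taxon 8),Taxon 3) (rooted by Taxon 0) and count the minimum state changes it requires (Fitch parsimony):
I: 2; II: 2; III: 1; IV: 2; V: 2.
Total tree length = 9.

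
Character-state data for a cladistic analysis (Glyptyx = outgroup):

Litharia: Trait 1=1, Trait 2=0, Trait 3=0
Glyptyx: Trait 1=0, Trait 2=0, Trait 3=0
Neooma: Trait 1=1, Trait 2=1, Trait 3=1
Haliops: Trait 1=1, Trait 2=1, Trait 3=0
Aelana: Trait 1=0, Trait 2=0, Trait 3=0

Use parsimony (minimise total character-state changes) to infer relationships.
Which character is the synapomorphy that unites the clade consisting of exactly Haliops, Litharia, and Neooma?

The outgroup has state '0' for every character, so '1' is the derived state throughout.
Only Haliops, Litharia, and Neooma show the derived state '1' for Trait 1, supporting them as a clade.
Trait 2 (derived state '1') is shared by Haliops and Neooma — a synapomorphy uniting that clade.
Trait 3 (derived state '1') is unique to Neooma (autapomorphy; uninformative for grouping).
Most parsimonious ingroup topology: (((Haliops,Neooma),Litharia),Aelana).
The clade {Haliops, Litharia, Neooma} is supported by Trait 1: its derived state '1' occurs in exactly those taxa and in no other taxon (including the outgroup).

Trait 1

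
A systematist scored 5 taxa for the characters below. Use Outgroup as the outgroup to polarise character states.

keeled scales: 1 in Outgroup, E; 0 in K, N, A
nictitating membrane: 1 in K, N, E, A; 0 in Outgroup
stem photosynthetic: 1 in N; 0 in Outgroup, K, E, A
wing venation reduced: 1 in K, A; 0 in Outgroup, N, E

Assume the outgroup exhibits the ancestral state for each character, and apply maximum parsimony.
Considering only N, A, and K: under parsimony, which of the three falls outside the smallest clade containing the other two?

N

Character polarity is set by the outgroup: the derived state is whichever differs from the outgroup's state, so for keeled scales the derived state is '0', and for the remaining characters it is '1'.
Only A, K, and N show the derived state '0' for keeled scales, supporting them as a clade.
nictitating membrane (derived state '1') is shared by all ingroup taxa — unites the whole ingroup.
stem photosynthetic (derived state '1') is unique to N (autapomorphy; uninformative for grouping).
Only A and K show the derived state '1' for wing venation reduced, supporting them as a clade.
Most parsimonious ingroup topology: (((K,A),N),E).
A and K share a more recent common ancestor with each other than either does with N, so N is the least closely related of the three.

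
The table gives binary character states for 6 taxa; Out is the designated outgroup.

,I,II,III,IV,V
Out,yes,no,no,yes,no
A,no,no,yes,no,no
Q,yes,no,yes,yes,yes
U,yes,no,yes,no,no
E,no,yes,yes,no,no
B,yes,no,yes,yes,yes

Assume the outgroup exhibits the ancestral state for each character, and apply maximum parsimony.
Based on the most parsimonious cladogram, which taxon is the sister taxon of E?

A

Character polarity is set by the outgroup: the derived state is whichever differs from the outgroup's state, so for I, IV the derived state is 'no', and for the remaining characters it is 'yes'.
I (derived state 'no') is shared by A and E — a synapomorphy uniting that clade.
II (derived state 'yes') is unique to E (autapomorphy; uninformative for grouping).
III (derived state 'yes') is shared by all ingroup taxa — unites the whole ingroup.
Only A, E, and U show the derived state 'no' for IV, supporting them as a clade.
V: derived state 'yes' in B and Q only — synapomorphy for {B, Q}.
Most parsimonious ingroup topology: (((A,E),U),(Q,B)).
E and A form a cherry on this tree, so they are sister taxa.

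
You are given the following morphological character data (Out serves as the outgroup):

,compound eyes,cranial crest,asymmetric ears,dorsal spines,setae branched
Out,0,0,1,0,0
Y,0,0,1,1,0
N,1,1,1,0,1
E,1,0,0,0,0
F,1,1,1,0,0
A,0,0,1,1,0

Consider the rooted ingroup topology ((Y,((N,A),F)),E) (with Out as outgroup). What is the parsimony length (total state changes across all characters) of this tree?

Map each character onto ((Y,((N,A),F)),E) (rooted by Out) and count the minimum state changes it requires (Fitch parsimony):
compound eyes: 3; cranial crest: 2; asymmetric ears: 1; dorsal spines: 2; setae branched: 1.
Total tree length = 9.

9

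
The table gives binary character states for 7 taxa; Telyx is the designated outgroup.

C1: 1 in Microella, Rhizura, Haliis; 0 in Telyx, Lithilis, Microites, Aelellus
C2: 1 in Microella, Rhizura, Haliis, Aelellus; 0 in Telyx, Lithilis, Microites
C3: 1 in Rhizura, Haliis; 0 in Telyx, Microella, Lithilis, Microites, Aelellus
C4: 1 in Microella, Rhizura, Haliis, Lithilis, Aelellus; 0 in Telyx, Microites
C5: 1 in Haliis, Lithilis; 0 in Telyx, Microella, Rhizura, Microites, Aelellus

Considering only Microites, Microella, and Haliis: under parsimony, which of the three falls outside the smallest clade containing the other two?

The outgroup has state '0' for every character, so '1' is the derived state throughout.
Only Haliis, Microella, and Rhizura show the derived state '1' for C1, supporting them as a clade.
C2: derived state '1' in Aelellus, Haliis, Microella, and Rhizura only — synapomorphy for {Aelellus, Haliis, Microella, Rhizura}.
C3 (derived state '1') is shared by Haliis and Rhizura — a synapomorphy uniting that clade.
Only Aelellus, Haliis, Lithilis, Microella, and Rhizura show the derived state '1' for C4, supporting them as a clade.
C5 groups Haliis and Lithilis, which is incompatible with the clades supported by the remaining characters; treating it as convergent (homoplasy) costs fewer steps than any alternative tree.
Most parsimonious ingroup topology: ((((Microella,(Rhizura,Haliis)),Aelellus),Lithilis),Microites).
Haliis and Microella share a more recent common ancestor with each other than either does with Microites, so Microites is the least closely related of the three.

Microites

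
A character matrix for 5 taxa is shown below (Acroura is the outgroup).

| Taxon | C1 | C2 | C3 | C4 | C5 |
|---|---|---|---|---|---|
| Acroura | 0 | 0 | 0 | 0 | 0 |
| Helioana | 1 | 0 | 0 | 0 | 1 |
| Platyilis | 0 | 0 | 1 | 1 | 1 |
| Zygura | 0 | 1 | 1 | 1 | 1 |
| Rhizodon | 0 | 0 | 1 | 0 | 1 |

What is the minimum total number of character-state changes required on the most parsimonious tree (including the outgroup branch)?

The outgroup has state '0' for every character, so '1' is the derived state throughout.
C1 (derived state '1') is unique to Helioana (autapomorphy; uninformative for grouping).
C2 (derived state '1') is unique to Zygura (autapomorphy; uninformative for grouping).
C3 (derived state '1') is shared by Platyilis, Rhizodon, and Zygura — a synapomorphy uniting that clade.
C4 (derived state '1') is shared by Platyilis and Zygura — a synapomorphy uniting that clade.
C5 (derived state '1') is shared by all ingroup taxa — unites the whole ingroup.
Most parsimonious ingroup topology: (Helioana,((Platyilis,Zygura),Rhizodon)).
Changes per character on this tree: C1: 1; C2: 1; C3: 1; C4: 1; C5: 1.
Total = 5.

5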